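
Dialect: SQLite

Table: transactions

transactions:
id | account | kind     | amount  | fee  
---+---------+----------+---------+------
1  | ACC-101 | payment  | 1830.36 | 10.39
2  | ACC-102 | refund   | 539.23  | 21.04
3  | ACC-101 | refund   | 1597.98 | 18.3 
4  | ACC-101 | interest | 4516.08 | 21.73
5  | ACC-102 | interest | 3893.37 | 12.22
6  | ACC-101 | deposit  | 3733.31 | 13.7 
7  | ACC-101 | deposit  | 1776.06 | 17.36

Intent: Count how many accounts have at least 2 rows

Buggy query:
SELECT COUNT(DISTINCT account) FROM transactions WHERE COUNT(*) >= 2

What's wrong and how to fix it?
Bug: WHERE filters individual rows, not groups, so a group-level COUNT is invalid there

Fix: Group first with HAVING COUNT(*) >= 2, then COUNT the resulting groups

Corrected query:
SELECT COUNT(*) FROM (SELECT account FROM transactions GROUP BY account HAVING COUNT(*) >= 2)

Result:
COUNT(*)
--------
2       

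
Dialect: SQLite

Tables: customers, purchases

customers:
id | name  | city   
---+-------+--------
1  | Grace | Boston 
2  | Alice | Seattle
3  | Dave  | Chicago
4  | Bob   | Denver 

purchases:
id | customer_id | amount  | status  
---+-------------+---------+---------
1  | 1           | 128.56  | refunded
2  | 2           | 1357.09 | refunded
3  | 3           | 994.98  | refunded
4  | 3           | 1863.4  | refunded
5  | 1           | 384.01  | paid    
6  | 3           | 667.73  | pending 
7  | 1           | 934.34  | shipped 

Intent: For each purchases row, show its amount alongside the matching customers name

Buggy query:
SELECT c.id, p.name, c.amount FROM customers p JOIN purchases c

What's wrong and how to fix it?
Bug: Missing join condition: each purchases row is matched to all customers rows instead of just its own

Fix: Add ON c.customer_id = p.id to the JOIN

Corrected query:
SELECT c.id, p.name, c.amount FROM customers p JOIN purchases c ON c.customer_id = p.id

Result:
id | name  | amount 
---+-------+--------
1  | Grace | 128.56 
2  | Alice | 1357.09
3  | Dave  | 994.98 
4  | Dave  | 1863.4 
5  | Grace | 384.01 
6  | Dave  | 667.73 
7  | Grace | 934.34 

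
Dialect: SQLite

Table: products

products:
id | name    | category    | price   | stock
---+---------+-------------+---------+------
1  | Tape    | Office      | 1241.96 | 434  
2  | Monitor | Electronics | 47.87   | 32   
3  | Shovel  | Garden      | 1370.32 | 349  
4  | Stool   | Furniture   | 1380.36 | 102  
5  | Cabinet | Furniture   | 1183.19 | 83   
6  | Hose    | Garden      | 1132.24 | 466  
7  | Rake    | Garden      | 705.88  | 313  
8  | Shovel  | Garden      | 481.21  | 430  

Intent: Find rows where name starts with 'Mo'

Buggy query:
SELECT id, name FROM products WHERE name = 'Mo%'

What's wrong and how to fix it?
Bug: '=' compares the literal string including the % character; pattern matching needs LIKE

Fix: Use LIKE for wildcard pattern matching

Corrected query:
SELECT id, name FROM products WHERE name LIKE 'Mo%'

Result:
id | name   
---+--------
2  | Monitor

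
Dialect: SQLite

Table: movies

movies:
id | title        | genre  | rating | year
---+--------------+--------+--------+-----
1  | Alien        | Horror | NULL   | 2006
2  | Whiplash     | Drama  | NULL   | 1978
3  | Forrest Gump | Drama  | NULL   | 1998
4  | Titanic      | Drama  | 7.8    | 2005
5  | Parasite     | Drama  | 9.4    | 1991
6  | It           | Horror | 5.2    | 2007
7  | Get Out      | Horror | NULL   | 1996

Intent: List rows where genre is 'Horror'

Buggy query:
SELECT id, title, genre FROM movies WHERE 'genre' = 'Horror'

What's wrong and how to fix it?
Bug: Single quotes denote string literals in SQL; the column name is being compared as a constant string

Fix: Reference the column as genre without single quotes

Corrected query:
SELECT id, title, genre FROM movies WHERE genre = 'Horror'

Result:
id | title   | genre 
---+---------+-------
1  | Alien   | Horror
6  | It      | Horror
7  | Get Out | Horror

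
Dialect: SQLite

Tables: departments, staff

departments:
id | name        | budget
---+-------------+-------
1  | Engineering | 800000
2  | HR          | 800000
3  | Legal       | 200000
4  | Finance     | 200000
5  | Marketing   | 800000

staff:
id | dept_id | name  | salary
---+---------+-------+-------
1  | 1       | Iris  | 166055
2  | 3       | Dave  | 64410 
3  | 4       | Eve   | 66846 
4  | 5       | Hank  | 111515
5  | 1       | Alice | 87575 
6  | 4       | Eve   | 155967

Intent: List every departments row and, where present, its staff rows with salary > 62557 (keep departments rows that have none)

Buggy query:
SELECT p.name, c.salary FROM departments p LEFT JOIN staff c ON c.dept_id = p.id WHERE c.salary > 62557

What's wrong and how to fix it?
Bug: Filtering c.salary in WHERE discards the NULL rows produced by LEFT JOIN, turning it into an inner join

Fix: Put 'c.salary > 62557' in the JOIN's ON clause instead of WHERE

Corrected query:
SELECT p.name, c.salary FROM departments p LEFT JOIN staff c ON c.dept_id = p.id AND c.salary > 62557

Result:
name        | salary
------------+-------
Engineering | 87575 
Engineering | 166055
HR          | NULL  
Legal       | 64410 
Finance     | 66846 
Finance     | 155967
Marketing   | 111515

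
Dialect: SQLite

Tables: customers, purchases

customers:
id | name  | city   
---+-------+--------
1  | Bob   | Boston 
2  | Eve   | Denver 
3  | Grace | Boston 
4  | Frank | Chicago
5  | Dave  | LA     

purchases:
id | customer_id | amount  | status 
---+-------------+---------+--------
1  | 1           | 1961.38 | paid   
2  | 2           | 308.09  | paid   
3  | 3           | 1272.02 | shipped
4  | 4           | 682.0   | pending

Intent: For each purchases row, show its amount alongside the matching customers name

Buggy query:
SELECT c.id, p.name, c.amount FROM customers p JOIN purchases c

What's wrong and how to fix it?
Bug: JOIN with no ON clause produces a cartesian product; every purchases row pairs with every customers row

Fix: Add ON c.customer_id = p.id to the JOIN

Corrected query:
SELECT c.id, p.name, c.amount FROM customers p JOIN purchases c ON c.customer_id = p.id

Result:
id | name  | amount 
---+-------+--------
1  | Bob   | 1961.38
2  | Eve   | 308.09 
3  | Grace | 1272.02
4  | Frank | 682    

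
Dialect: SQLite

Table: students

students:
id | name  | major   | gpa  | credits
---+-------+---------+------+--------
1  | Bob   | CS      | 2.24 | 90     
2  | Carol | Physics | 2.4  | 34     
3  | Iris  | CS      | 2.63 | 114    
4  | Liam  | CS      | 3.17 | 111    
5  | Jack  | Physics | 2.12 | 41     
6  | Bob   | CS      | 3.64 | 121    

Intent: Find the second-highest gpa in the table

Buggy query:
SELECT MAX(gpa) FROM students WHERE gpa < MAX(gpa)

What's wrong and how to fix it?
Bug: MAX(gpa) on the right of the comparison is an aggregate-in-WHERE error

Fix: Compute the overall MAX in a subquery, then take MAX of rows below it

Corrected query:
SELECT MAX(gpa) FROM students WHERE gpa < (SELECT MAX(gpa) FROM students)

Result:
MAX(gpa)
--------
3.17    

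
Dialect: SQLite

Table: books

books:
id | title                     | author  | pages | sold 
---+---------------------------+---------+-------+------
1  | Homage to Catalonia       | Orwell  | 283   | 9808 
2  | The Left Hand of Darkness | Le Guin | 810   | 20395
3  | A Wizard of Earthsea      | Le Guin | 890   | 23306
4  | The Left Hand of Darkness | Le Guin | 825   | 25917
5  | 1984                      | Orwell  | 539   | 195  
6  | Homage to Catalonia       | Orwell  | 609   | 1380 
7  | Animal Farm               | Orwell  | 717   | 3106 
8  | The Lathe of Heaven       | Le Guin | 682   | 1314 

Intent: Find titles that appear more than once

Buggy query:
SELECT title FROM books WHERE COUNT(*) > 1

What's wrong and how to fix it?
Bug: COUNT(*) is an aggregate and cannot be used in WHERE

Fix: Group first, then use HAVING for the count condition

Corrected query:
SELECT title FROM books GROUP BY title HAVING COUNT(*) > 1

Result:
title                    
-------------------------
Homage to Catalonia      
The Left Hand of Darkness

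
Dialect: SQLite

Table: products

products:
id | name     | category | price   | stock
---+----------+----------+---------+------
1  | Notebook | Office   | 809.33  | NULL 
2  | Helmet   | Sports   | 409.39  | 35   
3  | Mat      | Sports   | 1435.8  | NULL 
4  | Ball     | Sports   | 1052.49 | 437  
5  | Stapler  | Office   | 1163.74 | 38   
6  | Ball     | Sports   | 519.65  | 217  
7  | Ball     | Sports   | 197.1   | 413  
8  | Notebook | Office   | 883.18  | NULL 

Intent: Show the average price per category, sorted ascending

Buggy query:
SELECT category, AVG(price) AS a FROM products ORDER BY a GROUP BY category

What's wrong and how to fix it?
Bug: ORDER BY appears before GROUP BY; SQL clause order requires GROUP BY first

Fix: Reorder: SELECT … FROM … GROUP BY … ORDER BY …

Corrected query:
SELECT category, AVG(price) AS a FROM products GROUP BY category ORDER BY a

Result:
category | a         
---------+-----------
Sports   | 722.886   
Office   | 952.083333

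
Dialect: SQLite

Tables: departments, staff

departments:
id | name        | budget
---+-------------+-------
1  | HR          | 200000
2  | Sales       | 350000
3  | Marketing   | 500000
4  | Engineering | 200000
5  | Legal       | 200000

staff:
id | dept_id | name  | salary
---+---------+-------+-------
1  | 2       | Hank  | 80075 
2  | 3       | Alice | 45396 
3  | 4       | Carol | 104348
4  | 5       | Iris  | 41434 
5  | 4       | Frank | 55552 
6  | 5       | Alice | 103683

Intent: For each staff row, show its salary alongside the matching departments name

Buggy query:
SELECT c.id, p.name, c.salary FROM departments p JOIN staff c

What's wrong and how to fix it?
Bug: JOIN with no ON clause produces a cartesian product; every staff row pairs with every departments row

Fix: Specify the join condition linking the foreign key to the parent id

Corrected query:
SELECT c.id, p.name, c.salary FROM departments p JOIN staff c ON c.dept_id = p.id

Result:
id | name        | salary
---+-------------+-------
1  | Sales       | 80075 
2  | Marketing   | 45396 
3  | Engineering | 104348
4  | Legal       | 41434 
5  | Engineering | 55552 
6  | Legal       | 103683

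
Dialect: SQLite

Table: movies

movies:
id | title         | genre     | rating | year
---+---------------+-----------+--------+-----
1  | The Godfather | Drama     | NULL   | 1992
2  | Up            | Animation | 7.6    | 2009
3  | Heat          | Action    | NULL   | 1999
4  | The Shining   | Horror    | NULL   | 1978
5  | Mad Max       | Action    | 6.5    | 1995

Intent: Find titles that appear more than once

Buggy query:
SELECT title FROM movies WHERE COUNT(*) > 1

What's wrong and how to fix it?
Bug: WHERE can't reference COUNT(*); aggregates are computed after WHERE

Fix: GROUP BY title, then filter groups with HAVING COUNT(*) > 1

Corrected query:
SELECT title FROM movies GROUP BY title HAVING COUNT(*) > 1

Result:
(no rows)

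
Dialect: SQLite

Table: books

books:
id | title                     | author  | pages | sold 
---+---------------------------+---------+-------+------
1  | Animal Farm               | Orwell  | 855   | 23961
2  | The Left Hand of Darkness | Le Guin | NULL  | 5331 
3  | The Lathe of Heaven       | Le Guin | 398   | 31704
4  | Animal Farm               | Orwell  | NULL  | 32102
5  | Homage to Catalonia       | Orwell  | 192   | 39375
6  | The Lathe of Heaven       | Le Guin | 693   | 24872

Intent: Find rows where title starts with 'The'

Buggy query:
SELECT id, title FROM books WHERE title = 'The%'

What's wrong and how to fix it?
Bug: Wildcards only work with LIKE; '=' treats '%' as a literal character

Fix: Replace '=' with LIKE so 'The%' is treated as a pattern

Corrected query:
SELECT id, title FROM books WHERE title LIKE 'The%'

Result:
id | title                    
---+--------------------------
2  | The Left Hand of Darkness
3  | The Lathe of Heaven      
6  | The Lathe of Heaven      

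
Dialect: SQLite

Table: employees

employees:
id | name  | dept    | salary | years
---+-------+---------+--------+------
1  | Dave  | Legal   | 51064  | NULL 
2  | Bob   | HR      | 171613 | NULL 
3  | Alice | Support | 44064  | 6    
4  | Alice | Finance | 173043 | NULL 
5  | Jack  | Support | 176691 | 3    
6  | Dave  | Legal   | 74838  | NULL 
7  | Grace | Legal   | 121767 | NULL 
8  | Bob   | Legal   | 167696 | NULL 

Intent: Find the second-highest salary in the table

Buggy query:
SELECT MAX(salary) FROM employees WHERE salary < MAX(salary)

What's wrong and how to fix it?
Bug: MAX(salary) on the right of the comparison is an aggregate-in-WHERE error

Fix: Compute the overall MAX in a subquery, then take MAX of rows below it

Corrected query:
SELECT MAX(salary) FROM employees WHERE salary < (SELECT MAX(salary) FROM employees)

Result:
MAX(salary)
-----------
173043     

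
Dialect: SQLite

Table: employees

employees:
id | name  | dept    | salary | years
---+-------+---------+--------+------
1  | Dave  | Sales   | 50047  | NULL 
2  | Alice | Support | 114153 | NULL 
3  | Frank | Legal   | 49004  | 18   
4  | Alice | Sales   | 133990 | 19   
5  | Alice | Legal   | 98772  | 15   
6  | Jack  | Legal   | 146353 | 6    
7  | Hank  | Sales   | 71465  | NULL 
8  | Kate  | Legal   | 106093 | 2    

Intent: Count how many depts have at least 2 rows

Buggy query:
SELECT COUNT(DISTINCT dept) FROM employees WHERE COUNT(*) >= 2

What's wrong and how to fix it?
Bug: WHERE filters individual rows, not groups, so a group-level COUNT is invalid there

Fix: Group first with HAVING COUNT(*) >= 2, then COUNT the resulting groups

Corrected query:
SELECT COUNT(*) FROM (SELECT dept FROM employees GROUP BY dept HAVING COUNT(*) >= 2)

Result:
COUNT(*)
--------
2       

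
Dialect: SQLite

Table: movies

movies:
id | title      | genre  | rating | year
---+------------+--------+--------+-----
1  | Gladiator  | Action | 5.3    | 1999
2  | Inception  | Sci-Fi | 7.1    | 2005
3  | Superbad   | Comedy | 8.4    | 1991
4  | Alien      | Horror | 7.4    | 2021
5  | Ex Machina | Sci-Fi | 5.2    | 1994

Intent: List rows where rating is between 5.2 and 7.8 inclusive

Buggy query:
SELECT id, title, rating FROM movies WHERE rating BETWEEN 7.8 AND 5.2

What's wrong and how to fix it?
Bug: BETWEEN expects the lower bound first; with 7.8 AND 5.2 the range is empty

Fix: Swap the bounds so the smaller value comes first

Corrected query:
SELECT id, title, rating FROM movies WHERE rating BETWEEN 5.2 AND 7.8

Result:
id | title      | rating
---+------------+-------
1  | Gladiator  | 5.3   
2  | Inception  | 7.1   
4  | Alien      | 7.4   
5  | Ex Machina | 5.2   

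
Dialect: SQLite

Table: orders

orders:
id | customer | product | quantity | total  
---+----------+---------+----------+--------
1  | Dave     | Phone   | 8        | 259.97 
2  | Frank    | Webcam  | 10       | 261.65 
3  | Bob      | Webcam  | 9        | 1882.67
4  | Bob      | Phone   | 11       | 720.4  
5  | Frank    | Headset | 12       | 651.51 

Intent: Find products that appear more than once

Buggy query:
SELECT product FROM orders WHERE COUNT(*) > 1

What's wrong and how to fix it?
Bug: WHERE can't reference COUNT(*); aggregates are computed after WHERE

Fix: Group first, then use HAVING for the count condition

Corrected query:
SELECT product FROM orders GROUP BY product HAVING COUNT(*) > 1

Result:
product
-------
Phone  
Webcam 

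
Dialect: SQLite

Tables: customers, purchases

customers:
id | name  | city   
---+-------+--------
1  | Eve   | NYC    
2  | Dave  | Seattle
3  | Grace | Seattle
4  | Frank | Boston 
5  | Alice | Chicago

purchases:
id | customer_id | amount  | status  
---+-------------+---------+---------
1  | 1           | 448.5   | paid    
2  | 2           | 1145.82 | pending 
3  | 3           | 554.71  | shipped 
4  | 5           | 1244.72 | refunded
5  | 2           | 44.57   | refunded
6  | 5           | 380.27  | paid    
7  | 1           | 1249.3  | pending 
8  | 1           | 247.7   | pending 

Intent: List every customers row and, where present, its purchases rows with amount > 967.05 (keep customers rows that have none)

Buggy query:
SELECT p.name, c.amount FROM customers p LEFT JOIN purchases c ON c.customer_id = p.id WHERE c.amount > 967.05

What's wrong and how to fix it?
Bug: A WHERE condition on the right-hand table after LEFT JOIN drops unmatched parents

Fix: Move the right-table condition into the ON clause so unmatched parents are kept

Corrected query:
SELECT p.name, c.amount FROM customers p LEFT JOIN purchases c ON c.customer_id = p.id AND c.amount > 967.05

Result:
name  | amount 
------+--------
Eve   | 1249.3 
Dave  | 1145.82
Grace | NULL   
Frank | NULL   
Alice | 1244.72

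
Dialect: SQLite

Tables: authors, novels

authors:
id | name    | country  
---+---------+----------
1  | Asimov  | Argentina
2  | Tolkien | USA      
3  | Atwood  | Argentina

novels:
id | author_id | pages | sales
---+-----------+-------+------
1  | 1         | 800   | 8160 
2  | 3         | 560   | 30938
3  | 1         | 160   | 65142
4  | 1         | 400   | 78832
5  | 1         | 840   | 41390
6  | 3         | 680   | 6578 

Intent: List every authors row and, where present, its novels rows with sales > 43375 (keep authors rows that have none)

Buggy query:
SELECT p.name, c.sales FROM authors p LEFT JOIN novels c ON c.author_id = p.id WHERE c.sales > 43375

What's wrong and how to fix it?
Bug: A WHERE condition on the right-hand table after LEFT JOIN drops unmatched parents

Fix: Move the right-table condition into the ON clause so unmatched parents are kept

Corrected query:
SELECT p.name, c.sales FROM authors p LEFT JOIN novels c ON c.author_id = p.id AND c.sales > 43375

Result:
name    | sales
--------+------
Asimov  | 65142
Asimov  | 78832
Tolkien | NULL 
Atwood  | NULL 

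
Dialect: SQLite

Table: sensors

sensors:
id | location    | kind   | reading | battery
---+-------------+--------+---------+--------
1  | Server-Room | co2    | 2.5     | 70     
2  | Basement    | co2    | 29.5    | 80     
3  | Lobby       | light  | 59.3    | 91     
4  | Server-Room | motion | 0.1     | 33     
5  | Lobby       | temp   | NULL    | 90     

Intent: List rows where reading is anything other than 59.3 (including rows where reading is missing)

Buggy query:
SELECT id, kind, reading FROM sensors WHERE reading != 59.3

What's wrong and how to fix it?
Bug: Inequality against NULL is unknown, not true; rows with NULL are dropped

Fix: Add an explicit OR reading IS NULL to include the missing-value rows

Corrected query:
SELECT id, kind, reading FROM sensors WHERE reading != 59.3 OR reading IS NULL

Result:
id | kind   | reading
---+--------+--------
1  | co2    | 2.5    
2  | co2    | 29.5   
4  | motion | 0.1    
5  | temp   | NULL   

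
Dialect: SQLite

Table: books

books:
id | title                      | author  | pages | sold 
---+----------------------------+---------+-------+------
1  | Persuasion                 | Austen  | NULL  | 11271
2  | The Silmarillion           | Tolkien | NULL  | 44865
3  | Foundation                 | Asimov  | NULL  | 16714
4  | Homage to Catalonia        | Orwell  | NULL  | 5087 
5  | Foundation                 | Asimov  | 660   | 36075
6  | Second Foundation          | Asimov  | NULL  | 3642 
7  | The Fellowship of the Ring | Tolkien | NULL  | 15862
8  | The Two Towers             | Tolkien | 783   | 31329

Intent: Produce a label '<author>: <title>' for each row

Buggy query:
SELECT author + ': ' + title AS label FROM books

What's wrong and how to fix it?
Bug: SQLite uses || for string concatenation; + coerces text to numbers (yielding 0)

Fix: Replace + with || to concatenate text

Corrected query:
SELECT author || ': ' || title AS label FROM books

Result:
label                              
-----------------------------------
Austen: Persuasion                 
Tolkien: The Silmarillion          
Asimov: Foundation                 
Orwell: Homage to Catalonia        
Asimov: Foundation                 
Asimov: Second Foundation          
Tolkien: The Fellowship of the Ring
Tolkien: The Two Towers            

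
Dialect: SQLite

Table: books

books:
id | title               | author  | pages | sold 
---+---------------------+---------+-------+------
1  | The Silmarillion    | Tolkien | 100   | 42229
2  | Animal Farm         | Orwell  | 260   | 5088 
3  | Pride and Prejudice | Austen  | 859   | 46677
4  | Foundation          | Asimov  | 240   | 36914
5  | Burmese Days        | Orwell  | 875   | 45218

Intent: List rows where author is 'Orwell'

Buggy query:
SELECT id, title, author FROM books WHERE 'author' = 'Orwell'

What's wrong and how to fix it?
Bug: Single quotes denote string literals in SQL; the column name is being compared as a constant string

Fix: Reference the column as author without single quotes

Corrected query:
SELECT id, title, author FROM books WHERE author = 'Orwell'

Result:
id | title        | author
---+--------------+-------
2  | Animal Farm  | Orwell
5  | Burmese Days | Orwell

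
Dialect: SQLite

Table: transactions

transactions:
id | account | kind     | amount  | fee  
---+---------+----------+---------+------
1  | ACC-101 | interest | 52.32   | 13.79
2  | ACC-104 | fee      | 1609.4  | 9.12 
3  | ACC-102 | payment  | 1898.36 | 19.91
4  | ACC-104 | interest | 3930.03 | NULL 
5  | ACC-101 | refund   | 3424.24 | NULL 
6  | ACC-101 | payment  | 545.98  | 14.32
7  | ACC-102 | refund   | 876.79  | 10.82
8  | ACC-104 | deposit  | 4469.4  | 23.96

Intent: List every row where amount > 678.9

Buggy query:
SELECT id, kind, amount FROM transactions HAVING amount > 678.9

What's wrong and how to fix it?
Bug: This is a non-aggregate query (no GROUP BY, no aggregates), so in SQLite the HAVING clause is invalid here; a row-level condition belongs in WHERE

Fix: Use WHERE for row-level filtering

Corrected query:
SELECT id, kind, amount FROM transactions WHERE amount > 678.9

Result:
id | kind     | amount 
---+----------+--------
2  | fee      | 1609.4 
3  | payment  | 1898.36
4  | interest | 3930.03
5  | refund   | 3424.24
7  | refund   | 876.79 
8  | deposit  | 4469.4 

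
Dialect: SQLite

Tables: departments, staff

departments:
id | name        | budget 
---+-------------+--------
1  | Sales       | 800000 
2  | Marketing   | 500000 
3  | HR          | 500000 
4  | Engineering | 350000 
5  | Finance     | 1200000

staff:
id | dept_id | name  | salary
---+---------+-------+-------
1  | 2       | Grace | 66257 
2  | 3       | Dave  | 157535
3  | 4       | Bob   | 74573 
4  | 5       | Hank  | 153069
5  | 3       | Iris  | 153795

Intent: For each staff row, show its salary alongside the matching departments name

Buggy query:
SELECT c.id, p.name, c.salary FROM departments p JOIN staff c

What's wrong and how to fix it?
Bug: Missing join condition: each staff row is matched to all departments rows instead of just its own

Fix: Add ON c.dept_id = p.id to the JOIN

Corrected query:
SELECT c.id, p.name, c.salary FROM departments p JOIN staff c ON c.dept_id = p.id

Result:
id | name        | salary
---+-------------+-------
1  | Marketing   | 66257 
2  | HR          | 157535
3  | Engineering | 74573 
4  | Finance     | 153069
5  | HR          | 153795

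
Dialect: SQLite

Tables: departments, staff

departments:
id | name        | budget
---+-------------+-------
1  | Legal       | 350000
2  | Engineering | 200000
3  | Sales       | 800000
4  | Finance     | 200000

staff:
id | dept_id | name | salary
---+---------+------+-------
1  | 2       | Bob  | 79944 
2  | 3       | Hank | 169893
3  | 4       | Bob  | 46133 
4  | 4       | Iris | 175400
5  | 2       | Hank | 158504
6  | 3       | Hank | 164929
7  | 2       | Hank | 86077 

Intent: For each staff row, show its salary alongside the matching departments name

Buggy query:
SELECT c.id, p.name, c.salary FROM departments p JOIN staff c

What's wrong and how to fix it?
Bug: JOIN with no ON clause produces a cartesian product; every staff row pairs with every departments row

Fix: Specify the join condition linking the foreign key to the parent id

Corrected query:
SELECT c.id, p.name, c.salary FROM departments p JOIN staff c ON c.dept_id = p.id

Result:
id | name        | salary
---+-------------+-------
1  | Engineering | 79944 
2  | Sales       | 169893
3  | Finance     | 46133 
4  | Finance     | 175400
5  | Engineering | 158504
6  | Sales       | 164929
7  | Engineering | 86077 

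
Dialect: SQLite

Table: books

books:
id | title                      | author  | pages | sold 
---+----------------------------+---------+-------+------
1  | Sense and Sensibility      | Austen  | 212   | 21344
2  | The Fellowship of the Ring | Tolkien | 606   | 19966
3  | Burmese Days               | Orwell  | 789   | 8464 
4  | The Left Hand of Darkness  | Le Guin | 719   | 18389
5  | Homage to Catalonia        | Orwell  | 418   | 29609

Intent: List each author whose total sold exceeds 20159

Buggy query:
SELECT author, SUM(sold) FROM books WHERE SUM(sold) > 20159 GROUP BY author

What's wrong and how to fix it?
Bug: Aggregate functions cannot appear in a WHERE clause

Fix: Use HAVING (which filters groups after aggregation) instead of WHERE

Corrected query:
SELECT author, SUM(sold) FROM books GROUP BY author HAVING SUM(sold) > 20159

Result:
author | SUM(sold)
-------+----------
Austen | 21344    
Orwell | 38073    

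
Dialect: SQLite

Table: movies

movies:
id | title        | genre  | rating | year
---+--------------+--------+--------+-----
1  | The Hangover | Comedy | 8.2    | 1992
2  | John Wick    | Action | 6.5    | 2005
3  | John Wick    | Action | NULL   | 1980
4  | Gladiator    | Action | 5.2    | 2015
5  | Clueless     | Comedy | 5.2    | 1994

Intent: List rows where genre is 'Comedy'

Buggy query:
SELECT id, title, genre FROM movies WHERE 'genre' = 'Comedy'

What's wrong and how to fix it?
Bug: Single quotes denote string literals in SQL; the column name is being compared as a constant string

Fix: Remove the quotes around the column name (or use double quotes for an identifier)

Corrected query:
SELECT id, title, genre FROM movies WHERE genre = 'Comedy'

Result:
id | title        | genre 
---+--------------+-------
1  | The Hangover | Comedy
5  | Clueless     | Comedy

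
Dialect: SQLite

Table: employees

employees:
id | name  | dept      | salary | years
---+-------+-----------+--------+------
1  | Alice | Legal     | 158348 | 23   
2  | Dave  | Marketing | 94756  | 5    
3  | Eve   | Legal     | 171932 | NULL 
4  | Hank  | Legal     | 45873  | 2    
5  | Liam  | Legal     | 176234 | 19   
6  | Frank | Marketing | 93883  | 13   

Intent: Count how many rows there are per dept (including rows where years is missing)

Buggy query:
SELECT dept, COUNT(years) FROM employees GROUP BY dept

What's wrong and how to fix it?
Bug: COUNT(column) counts non-NULL values only; rows with NULL years aren't counted

Fix: Replace COUNT(years) with COUNT(*)

Corrected query:
SELECT dept, COUNT(*) FROM employees GROUP BY dept

Result:
dept      | COUNT(*)
----------+---------
Legal     | 4       
Marketing | 2       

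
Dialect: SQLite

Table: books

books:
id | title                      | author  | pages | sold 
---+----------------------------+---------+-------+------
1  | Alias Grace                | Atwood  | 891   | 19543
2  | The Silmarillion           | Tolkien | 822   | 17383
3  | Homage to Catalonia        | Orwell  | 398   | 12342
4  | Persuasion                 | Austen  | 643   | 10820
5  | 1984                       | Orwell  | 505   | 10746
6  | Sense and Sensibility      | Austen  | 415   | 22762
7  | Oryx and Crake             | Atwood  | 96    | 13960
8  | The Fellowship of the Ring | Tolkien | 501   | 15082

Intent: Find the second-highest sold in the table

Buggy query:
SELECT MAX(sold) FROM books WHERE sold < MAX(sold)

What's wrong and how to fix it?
Bug: MAX(sold) on the right of the comparison is an aggregate-in-WHERE error

Fix: Put the inner MAX in a scalar subquery

Corrected query:
SELECT MAX(sold) FROM books WHERE sold < (SELECT MAX(sold) FROM books)

Result:
MAX(sold)
---------
19543    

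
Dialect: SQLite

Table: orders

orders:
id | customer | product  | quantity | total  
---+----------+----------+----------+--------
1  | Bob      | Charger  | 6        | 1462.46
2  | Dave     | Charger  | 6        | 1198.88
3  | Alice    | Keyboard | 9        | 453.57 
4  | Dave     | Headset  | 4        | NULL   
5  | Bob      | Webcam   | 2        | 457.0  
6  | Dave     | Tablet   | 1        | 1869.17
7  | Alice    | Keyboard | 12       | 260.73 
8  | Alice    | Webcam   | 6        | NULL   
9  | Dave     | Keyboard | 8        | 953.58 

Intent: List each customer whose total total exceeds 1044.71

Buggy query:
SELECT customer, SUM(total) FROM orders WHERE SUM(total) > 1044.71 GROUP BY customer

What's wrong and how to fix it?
Bug: Aggregate functions cannot appear in a WHERE clause

Fix: Use HAVING (which filters groups after aggregation) instead of WHERE

Corrected query:
SELECT customer, SUM(total) FROM orders GROUP BY customer HAVING SUM(total) > 1044.71

Result:
customer | SUM(total)
---------+-----------
Bob      | 1919.46   
Dave     | 4021.63   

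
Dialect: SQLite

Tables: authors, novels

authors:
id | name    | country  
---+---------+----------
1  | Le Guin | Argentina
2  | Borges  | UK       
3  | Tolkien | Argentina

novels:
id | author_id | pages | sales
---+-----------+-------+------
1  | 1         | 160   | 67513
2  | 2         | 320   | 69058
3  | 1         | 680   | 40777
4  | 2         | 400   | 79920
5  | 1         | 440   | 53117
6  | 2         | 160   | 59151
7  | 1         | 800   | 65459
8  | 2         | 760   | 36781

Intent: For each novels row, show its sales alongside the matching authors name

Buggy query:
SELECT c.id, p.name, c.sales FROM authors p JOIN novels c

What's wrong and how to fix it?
Bug: Missing join condition: each novels row is matched to all authors rows instead of just its own

Fix: Add ON c.author_id = p.id to the JOIN

Corrected query:
SELECT c.id, p.name, c.sales FROM authors p JOIN novels c ON c.author_id = p.id

Result:
id | name    | sales
---+---------+------
1  | Le Guin | 67513
2  | Borges  | 69058
3  | Le Guin | 40777
4  | Borges  | 79920
5  | Le Guin | 53117
6  | Borges  | 59151
7  | Le Guin | 65459
8  | Borges  | 36781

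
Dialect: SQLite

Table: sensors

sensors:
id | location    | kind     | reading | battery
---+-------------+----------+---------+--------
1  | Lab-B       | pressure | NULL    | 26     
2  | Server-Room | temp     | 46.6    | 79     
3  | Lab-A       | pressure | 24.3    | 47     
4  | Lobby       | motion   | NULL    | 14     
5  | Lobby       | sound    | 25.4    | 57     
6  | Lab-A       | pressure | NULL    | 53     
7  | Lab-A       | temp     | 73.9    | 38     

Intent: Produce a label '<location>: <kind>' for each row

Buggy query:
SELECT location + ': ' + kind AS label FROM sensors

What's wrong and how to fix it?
Bug: '+' is numeric addition; on text columns SQLite converts them to 0 instead of concatenating

Fix: Use the || operator for string concatenation

Corrected query:
SELECT location || ': ' || kind AS label FROM sensors

Result:
label            
-----------------
Lab-B: pressure  
Server-Room: temp
Lab-A: pressure  
Lobby: motion    
Lobby: sound     
Lab-A: pressure  
Lab-A: temp      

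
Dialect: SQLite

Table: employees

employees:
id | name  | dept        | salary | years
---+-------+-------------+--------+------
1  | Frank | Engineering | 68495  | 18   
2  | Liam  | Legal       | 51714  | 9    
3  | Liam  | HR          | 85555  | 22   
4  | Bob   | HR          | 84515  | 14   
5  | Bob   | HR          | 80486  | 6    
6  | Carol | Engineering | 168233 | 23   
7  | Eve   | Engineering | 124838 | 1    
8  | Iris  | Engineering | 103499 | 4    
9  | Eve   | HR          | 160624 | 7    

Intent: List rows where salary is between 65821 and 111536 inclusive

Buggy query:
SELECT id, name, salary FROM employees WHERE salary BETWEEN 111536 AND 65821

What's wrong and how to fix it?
Bug: BETWEEN expects the lower bound first; with 111536 AND 65821 the range is empty

Fix: Write BETWEEN 65821 AND 111536

Corrected query:
SELECT id, name, salary FROM employees WHERE salary BETWEEN 65821 AND 111536

Result:
id | name  | salary
---+-------+-------
1  | Frank | 68495 
3  | Liam  | 85555 
4  | Bob   | 84515 
5  | Bob   | 80486 
8  | Iris  | 103499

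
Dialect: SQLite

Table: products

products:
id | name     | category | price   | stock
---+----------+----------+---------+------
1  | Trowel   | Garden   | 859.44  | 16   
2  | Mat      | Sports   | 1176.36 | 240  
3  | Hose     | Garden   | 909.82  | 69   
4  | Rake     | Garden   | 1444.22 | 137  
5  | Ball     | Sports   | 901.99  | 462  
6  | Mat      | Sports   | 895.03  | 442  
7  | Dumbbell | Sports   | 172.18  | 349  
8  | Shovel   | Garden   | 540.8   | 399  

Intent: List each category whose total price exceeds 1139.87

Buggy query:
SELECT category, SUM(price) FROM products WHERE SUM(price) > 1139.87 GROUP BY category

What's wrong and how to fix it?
Bug: SUM(price) is an aggregate, but WHERE filters rows before aggregation

Fix: Move the aggregate condition to a HAVING clause

Corrected query:
SELECT category, SUM(price) FROM products GROUP BY category HAVING SUM(price) > 1139.87

Result:
category | SUM(price)
---------+-----------
Garden   | 3754.28   
Sports   | 3145.56   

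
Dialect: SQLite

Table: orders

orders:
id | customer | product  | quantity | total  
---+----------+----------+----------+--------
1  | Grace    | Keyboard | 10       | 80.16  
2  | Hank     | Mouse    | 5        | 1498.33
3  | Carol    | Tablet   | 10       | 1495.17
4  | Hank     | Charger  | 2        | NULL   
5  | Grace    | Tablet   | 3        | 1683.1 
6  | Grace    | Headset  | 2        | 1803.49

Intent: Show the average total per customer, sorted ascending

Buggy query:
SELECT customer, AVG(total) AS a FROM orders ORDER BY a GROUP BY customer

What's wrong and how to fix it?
Bug: GROUP BY must precede ORDER BY

Fix: Move ORDER BY to the end, after GROUP BY

Corrected query:
SELECT customer, AVG(total) AS a FROM orders GROUP BY customer ORDER BY a

Result:
customer | a          
---------+------------
Grace    | 1188.916667
Carol    | 1495.17    
Hank     | 1498.33    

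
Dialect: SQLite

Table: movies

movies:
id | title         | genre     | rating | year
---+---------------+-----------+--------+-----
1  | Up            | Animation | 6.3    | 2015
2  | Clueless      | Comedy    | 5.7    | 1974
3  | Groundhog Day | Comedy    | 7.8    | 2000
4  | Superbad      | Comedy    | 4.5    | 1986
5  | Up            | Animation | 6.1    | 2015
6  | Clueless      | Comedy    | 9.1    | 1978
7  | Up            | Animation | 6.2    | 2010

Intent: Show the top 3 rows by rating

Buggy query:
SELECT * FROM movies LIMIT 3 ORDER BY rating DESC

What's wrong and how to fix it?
Bug: LIMIT must come after ORDER BY

Fix: Swap the clauses: ORDER BY first, then LIMIT

Corrected query:
SELECT * FROM movies ORDER BY rating DESC LIMIT 3

Result:
id | title         | genre     | rating | year
---+---------------+-----------+--------+-----
6  | Clueless      | Comedy    | 9.1    | 1978
3  | Groundhog Day | Comedy    | 7.8    | 2000
1  | Up            | Animation | 6.3    | 2015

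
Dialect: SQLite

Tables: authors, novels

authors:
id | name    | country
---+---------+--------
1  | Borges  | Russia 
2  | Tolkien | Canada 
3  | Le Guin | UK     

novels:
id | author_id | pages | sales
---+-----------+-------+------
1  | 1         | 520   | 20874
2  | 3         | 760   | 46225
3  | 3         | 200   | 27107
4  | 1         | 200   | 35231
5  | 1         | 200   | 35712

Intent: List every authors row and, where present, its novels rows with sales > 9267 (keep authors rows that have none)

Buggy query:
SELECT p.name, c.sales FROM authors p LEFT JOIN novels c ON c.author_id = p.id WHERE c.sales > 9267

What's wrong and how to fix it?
Bug: A WHERE condition on the right-hand table after LEFT JOIN drops unmatched parents

Fix: Move the right-table condition into the ON clause so unmatched parents are kept

Corrected query:
SELECT p.name, c.sales FROM authors p LEFT JOIN novels c ON c.author_id = p.id AND c.sales > 9267

Result:
name    | sales
--------+------
Borges  | 20874
Borges  | 35231
Borges  | 35712
Tolkien | NULL 
Le Guin | 27107
Le Guin | 46225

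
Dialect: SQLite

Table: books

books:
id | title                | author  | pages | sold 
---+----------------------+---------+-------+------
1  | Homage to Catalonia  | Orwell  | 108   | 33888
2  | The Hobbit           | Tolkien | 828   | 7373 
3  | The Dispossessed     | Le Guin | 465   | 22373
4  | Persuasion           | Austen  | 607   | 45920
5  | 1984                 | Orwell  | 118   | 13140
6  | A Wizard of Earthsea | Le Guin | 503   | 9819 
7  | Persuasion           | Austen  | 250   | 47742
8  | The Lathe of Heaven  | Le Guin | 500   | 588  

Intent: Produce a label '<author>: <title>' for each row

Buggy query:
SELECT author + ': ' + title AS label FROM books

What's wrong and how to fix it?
Bug: '+' is numeric addition; on text columns SQLite converts them to 0 instead of concatenating

Fix: Replace + with || to concatenate text

Corrected query:
SELECT author || ': ' || title AS label FROM books

Result:
label                        
-----------------------------
Orwell: Homage to Catalonia  
Tolkien: The Hobbit          
Le Guin: The Dispossessed    
Austen: Persuasion           
Orwell: 1984                 
Le Guin: A Wizard of Earthsea
Austen: Persuasion           
Le Guin: The Lathe of Heaven 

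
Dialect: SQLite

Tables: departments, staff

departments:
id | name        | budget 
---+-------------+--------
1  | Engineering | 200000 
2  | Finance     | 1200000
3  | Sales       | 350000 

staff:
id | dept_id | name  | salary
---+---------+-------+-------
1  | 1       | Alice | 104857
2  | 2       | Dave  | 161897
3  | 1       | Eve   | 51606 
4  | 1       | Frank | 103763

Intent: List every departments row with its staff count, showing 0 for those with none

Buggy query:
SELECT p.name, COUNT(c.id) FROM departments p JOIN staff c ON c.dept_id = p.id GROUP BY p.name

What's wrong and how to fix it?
Bug: An inner join excludes parents with zero children

Fix: Use LEFT JOIN so parents without children still appear (COUNT(c.id) gives 0)

Corrected query:
SELECT p.name, COUNT(c.id) FROM departments p LEFT JOIN staff c ON c.dept_id = p.id GROUP BY p.name

Result:
name        | COUNT(c.id)
------------+------------
Engineering | 3          
Finance     | 1          
Sales       | 0          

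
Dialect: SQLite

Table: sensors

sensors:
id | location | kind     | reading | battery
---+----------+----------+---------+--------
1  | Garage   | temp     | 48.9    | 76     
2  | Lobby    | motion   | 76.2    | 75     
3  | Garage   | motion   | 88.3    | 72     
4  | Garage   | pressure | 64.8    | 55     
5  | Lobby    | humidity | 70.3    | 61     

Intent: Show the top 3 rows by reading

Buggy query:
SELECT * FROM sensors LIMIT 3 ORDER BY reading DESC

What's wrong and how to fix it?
Bug: LIMIT must come after ORDER BY

Fix: Sort with ORDER BY, then apply LIMIT

Corrected query:
SELECT * FROM sensors ORDER BY reading DESC LIMIT 3

Result:
id | location | kind     | reading | battery
---+----------+----------+---------+--------
3  | Garage   | motion   | 88.3    | 72     
2  | Lobby    | motion   | 76.2    | 75     
5  | Lobby    | humidity | 70.3    | 61     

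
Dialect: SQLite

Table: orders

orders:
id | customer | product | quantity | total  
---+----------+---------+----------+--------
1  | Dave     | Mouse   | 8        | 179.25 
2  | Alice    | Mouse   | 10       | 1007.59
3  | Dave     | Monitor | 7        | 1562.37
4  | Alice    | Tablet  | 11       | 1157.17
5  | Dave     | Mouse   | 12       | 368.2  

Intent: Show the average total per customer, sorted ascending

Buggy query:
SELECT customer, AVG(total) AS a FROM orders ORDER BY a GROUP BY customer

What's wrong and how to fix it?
Bug: GROUP BY must precede ORDER BY

Fix: Reorder: SELECT … FROM … GROUP BY … ORDER BY …

Corrected query:
SELECT customer, AVG(total) AS a FROM orders GROUP BY customer ORDER BY a

Result:
customer | a         
---------+-----------
Dave     | 703.273333
Alice    | 1082.38   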